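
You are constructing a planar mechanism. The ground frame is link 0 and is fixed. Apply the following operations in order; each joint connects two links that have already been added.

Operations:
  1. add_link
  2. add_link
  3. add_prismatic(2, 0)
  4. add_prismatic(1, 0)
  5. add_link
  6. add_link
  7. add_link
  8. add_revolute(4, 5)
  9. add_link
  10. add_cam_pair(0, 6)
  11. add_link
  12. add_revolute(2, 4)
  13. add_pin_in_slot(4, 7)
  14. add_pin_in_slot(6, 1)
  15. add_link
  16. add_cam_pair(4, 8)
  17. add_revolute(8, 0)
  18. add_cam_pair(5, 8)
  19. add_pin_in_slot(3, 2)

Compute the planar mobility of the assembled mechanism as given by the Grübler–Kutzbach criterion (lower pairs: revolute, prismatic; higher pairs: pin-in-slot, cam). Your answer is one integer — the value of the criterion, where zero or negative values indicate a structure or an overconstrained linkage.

[1;0;0] (link 0 is ground)
L+ [2;0;0]
L+ [3;0;0]
P(2,0)∈J1 [3;1;0]
P(1,0)∈J1 [3;2;0]
L+ [4;2;0]
L+ [5;2;0]
L+ [6;2;0]
R(4,5)∈J1 [6;3;0]
L+ [7;3;0]
C(0,6)∈J2 [7;3;1]
L+ [8;3;1]
R(2,4)∈J1 [8;4;1]
PS(4,7)∈J2 [8;4;2]
PS(6,1)∈J2 [8;4;3]
L+ [9;4;3]
C(4,8)∈J2 [9;4;4]
R(8,0)∈J1 [9;5;4]
C(5,8)∈J2 [9;5;5]
PS(3,2)∈J2 [9;5;6]
mobility = 24 − 10 − 6 = 8

M = 8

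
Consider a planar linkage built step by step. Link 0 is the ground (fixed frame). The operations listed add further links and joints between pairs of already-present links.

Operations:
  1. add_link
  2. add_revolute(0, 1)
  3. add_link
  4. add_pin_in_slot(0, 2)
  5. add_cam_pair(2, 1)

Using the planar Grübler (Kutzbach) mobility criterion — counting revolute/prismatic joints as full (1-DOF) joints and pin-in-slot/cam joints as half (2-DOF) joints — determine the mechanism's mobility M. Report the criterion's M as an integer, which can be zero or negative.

ground; <1,0,0>
#1 <2,0,0>
R:0↔1 J1 <2,1,0>
#2 <3,1,0>
PS:0↔2 J2 <3,1,1>
C:2↔1 J2 <3,1,2>
3×2 − 2×1 − 1×2 = 2

M = 2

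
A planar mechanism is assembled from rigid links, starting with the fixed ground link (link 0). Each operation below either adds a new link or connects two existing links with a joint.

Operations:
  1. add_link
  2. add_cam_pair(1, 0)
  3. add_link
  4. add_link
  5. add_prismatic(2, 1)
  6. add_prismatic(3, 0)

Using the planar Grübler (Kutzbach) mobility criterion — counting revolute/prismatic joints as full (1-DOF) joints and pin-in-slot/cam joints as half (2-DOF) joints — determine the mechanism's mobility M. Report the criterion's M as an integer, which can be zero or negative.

(L,J1,J2)=(1,0,0); link0 fixed
link1: (2,0,0)
C 1-0 [J2]: (2,0,1)
link2: (3,0,1)
link3: (4,0,1)
P 2-1 [J1]: (4,1,1)
P 3-0 [J1]: (4,2,1)
Grübler: 3·3 − 2·2 − 1 = 4

M = 4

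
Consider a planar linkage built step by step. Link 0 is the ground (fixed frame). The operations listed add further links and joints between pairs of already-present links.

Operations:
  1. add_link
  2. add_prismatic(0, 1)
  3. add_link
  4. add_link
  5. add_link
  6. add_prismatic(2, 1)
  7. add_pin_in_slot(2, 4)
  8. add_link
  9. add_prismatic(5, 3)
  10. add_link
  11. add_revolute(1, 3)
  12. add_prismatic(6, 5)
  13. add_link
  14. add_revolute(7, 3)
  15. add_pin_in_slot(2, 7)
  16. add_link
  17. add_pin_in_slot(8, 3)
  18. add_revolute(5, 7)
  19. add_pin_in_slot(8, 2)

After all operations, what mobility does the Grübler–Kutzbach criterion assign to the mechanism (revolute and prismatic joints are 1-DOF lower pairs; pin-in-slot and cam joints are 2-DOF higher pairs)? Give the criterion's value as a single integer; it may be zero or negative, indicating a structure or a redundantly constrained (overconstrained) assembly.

M = 6

ground; <1,0,0>
#1 <2,0,0>
P:0↔1 J1 <2,1,0>
#2 <3,1,0>
#3 <4,1,0>
#4 <5,1,0>
P:2↔1 J1 <5,2,0>
PS:2↔4 J2 <5,2,1>
#5 <6,2,1>
P:5↔3 J1 <6,3,1>
#6 <7,3,1>
R:1↔3 J1 <7,4,1>
P:6↔5 J1 <7,5,1>
#7 <8,5,1>
R:7↔3 J1 <8,6,1>
PS:2↔7 J2 <8,6,2>
#8 <9,6,2>
PS:8↔3 J2 <9,6,3>
R:5↔7 J1 <9,7,3>
PS:8↔2 J2 <9,7,4>
3×8 − 2×7 − 1×4 = 6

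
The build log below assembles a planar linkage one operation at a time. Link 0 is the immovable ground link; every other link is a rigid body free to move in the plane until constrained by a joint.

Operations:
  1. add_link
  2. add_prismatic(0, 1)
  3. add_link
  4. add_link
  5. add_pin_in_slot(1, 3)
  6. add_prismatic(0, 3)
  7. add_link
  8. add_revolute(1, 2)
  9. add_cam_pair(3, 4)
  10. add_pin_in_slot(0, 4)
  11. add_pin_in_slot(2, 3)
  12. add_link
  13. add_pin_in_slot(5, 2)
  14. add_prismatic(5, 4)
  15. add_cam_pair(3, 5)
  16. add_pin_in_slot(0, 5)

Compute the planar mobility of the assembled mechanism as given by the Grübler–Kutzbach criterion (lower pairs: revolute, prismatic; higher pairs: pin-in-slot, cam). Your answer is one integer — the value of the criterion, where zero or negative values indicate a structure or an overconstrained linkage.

M = 0

L=1 J1=0 J2=0
add link → L=2 J1=0 J2=0
P@0,1 dof=1 J1 → L=2 J1=1 J2=0
add link → L=3 J1=1 J2=0
add link → L=4 J1=1 J2=0
PS@1,3 dof=2 J2 → L=4 J1=1 J2=1
P@0,3 dof=1 J1 → L=4 J1=2 J2=1
add link → L=5 J1=2 J2=1
R@1,2 dof=1 J1 → L=5 J1=3 J2=1
C@3,4 dof=2 J2 → L=5 J1=3 J2=2
PS@0,4 dof=2 J2 → L=5 J1=3 J2=3
PS@2,3 dof=2 J2 → L=5 J1=3 J2=4
add link → L=6 J1=3 J2=4
PS@5,2 dof=2 J2 → L=6 J1=3 J2=5
P@5,4 dof=1 J1 → L=6 J1=4 J2=5
C@3,5 dof=2 J2 → L=6 J1=4 J2=6
PS@0,5 dof=2 J2 → L=6 J1=4 J2=7
M=3(L−1)−2J1−J2=3·5−2·4−7=0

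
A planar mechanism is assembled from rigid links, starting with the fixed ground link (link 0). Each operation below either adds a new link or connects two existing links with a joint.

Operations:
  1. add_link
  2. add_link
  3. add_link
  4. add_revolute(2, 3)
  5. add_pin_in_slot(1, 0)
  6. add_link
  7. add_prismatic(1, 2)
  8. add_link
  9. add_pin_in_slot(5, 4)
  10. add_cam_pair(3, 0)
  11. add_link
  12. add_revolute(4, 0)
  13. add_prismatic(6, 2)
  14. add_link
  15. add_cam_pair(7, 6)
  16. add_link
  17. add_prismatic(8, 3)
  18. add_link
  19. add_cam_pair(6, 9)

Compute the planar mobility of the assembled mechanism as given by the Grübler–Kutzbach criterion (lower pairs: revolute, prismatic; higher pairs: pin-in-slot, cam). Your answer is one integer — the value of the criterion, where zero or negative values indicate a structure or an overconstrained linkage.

M = 12

L=1 J1=0 J2=0
add link → L=2 J1=0 J2=0
add link → L=3 J1=0 J2=0
add link → L=4 J1=0 J2=0
R@2,3 dof=1 J1 → L=4 J1=1 J2=0
PS@1,0 dof=2 J2 → L=4 J1=1 J2=1
add link → L=5 J1=1 J2=1
P@1,2 dof=1 J1 → L=5 J1=2 J2=1
add link → L=6 J1=2 J2=1
PS@5,4 dof=2 J2 → L=6 J1=2 J2=2
C@3,0 dof=2 J2 → L=6 J1=2 J2=3
add link → L=7 J1=2 J2=3
R@4,0 dof=1 J1 → L=7 J1=3 J2=3
P@6,2 dof=1 J1 → L=7 J1=4 J2=3
add link → L=8 J1=4 J2=3
C@7,6 dof=2 J2 → L=8 J1=4 J2=4
add link → L=9 J1=4 J2=4
P@8,3 dof=1 J1 → L=9 J1=5 J2=4
add link → L=10 J1=5 J2=4
C@6,9 dof=2 J2 → L=10 J1=5 J2=5
M=3(L−1)−2J1−J2=3·9−2·5−5=12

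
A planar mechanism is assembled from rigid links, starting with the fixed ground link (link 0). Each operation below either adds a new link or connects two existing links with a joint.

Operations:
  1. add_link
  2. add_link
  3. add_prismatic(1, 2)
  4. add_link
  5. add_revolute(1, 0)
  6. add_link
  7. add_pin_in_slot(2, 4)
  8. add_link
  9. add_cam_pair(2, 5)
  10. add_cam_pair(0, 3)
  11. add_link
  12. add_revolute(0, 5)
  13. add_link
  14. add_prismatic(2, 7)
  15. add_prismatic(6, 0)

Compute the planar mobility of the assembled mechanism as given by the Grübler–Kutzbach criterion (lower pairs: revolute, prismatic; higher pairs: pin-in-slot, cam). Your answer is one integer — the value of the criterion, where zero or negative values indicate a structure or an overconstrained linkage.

link 0 = ground. State L|J1|J2 = 1|0|0
+link1  2|0|0
+link2  3|0|0
P(1,2) f=1→J1  3|1|0
+link3  4|1|0
R(1,0) f=1→J1  4|2|0
+link4  5|2|0
PS(2,4) f=2→J2  5|2|1
+link5  6|2|1
C(2,5) f=2→J2  6|2|2
C(0,3) f=2→J2  6|2|3
+link6  7|2|3
R(0,5) f=1→J1  7|3|3
+link7  8|3|3
P(2,7) f=1→J1  8|4|3
P(6,0) f=1→J1  8|5|3
M = 3(8−1)−2·5−3 = 21−10−3 = 8

M = 8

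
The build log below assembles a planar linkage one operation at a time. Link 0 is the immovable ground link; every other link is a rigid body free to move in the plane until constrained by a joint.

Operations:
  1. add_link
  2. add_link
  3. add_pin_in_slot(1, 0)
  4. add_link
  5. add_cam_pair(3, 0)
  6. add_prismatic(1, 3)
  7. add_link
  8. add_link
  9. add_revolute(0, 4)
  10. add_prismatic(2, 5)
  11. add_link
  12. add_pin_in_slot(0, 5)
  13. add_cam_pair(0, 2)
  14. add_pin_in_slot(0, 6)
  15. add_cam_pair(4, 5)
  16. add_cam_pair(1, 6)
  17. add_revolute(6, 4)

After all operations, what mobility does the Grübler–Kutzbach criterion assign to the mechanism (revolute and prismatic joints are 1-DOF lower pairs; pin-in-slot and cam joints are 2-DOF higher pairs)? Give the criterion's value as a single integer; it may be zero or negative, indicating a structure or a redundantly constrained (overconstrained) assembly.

M = 3

(L,J1,J2)=(1,0,0); link0 fixed
link1: (2,0,0)
link2: (3,0,0)
PS 1-0 [J2]: (3,0,1)
link3: (4,0,1)
C 3-0 [J2]: (4,0,2)
P 1-3 [J1]: (4,1,2)
link4: (5,1,2)
link5: (6,1,2)
R 0-4 [J1]: (6,2,2)
P 2-5 [J1]: (6,3,2)
link6: (7,3,2)
PS 0-5 [J2]: (7,3,3)
C 0-2 [J2]: (7,3,4)
PS 0-6 [J2]: (7,3,5)
C 4-5 [J2]: (7,3,6)
C 1-6 [J2]: (7,3,7)
R 6-4 [J1]: (7,4,7)
Grübler: 3·6 − 2·4 − 7 = 3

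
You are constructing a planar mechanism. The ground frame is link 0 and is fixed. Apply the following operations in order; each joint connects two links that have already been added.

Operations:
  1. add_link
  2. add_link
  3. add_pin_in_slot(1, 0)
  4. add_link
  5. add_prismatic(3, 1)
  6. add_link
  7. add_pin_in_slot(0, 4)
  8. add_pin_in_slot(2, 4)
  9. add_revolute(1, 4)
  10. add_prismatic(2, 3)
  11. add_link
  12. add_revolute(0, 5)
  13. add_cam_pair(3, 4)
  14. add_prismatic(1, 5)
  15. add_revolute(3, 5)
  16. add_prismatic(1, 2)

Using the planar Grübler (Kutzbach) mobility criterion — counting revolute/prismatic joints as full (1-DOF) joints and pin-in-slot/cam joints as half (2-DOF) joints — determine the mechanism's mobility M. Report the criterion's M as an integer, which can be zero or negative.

M = -3

[1;0;0] (link 0 is ground)
L+ [2;0;0]
L+ [3;0;0]
PS(1,0)∈J2 [3;0;1]
L+ [4;0;1]
P(3,1)∈J1 [4;1;1]
L+ [5;1;1]
PS(0,4)∈J2 [5;1;2]
PS(2,4)∈J2 [5;1;3]
R(1,4)∈J1 [5;2;3]
P(2,3)∈J1 [5;3;3]
L+ [6;3;3]
R(0,5)∈J1 [6;4;3]
C(3,4)∈J2 [6;4;4]
P(1,5)∈J1 [6;5;4]
R(3,5)∈J1 [6;6;4]
P(1,2)∈J1 [6;7;4]
mobility = 15 − 14 − 4 = -3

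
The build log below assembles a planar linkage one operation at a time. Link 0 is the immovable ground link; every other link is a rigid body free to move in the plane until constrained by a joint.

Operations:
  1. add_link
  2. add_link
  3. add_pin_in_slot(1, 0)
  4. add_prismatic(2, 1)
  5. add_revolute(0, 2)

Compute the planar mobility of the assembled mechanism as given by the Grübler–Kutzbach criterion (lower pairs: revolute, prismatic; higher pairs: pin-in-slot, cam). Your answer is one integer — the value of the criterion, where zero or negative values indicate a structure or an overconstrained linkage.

L=1 J1=0 J2=0
add link → L=2 J1=0 J2=0
add link → L=3 J1=0 J2=0
PS@1,0 dof=2 J2 → L=3 J1=0 J2=1
P@2,1 dof=1 J1 → L=3 J1=1 J2=1
R@0,2 dof=1 J1 → L=3 J1=2 J2=1
M=3(L−1)−2J1−J2=3·2−2·2−1=1

M = 1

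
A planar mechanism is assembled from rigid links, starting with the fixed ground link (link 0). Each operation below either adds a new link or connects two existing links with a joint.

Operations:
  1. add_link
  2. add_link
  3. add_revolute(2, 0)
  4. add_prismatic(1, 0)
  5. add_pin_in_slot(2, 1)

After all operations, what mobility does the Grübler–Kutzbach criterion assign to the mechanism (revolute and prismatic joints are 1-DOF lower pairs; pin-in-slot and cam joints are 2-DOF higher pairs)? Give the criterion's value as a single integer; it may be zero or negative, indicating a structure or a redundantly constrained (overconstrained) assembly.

[1;0;0] (link 0 is ground)
L+ [2;0;0]
L+ [3;0;0]
R(2,0)∈J1 [3;1;0]
P(1,0)∈J1 [3;2;0]
PS(2,1)∈J2 [3;2;1]
mobility = 6 − 4 − 1 = 1

M = 1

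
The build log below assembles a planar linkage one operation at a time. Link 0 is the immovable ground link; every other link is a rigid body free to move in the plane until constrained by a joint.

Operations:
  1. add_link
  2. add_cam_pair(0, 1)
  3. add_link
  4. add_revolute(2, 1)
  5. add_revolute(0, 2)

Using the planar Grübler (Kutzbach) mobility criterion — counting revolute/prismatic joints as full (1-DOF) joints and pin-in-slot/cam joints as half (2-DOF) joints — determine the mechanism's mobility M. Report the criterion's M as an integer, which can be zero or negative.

M = 1

link 0 = ground. State L|J1|J2 = 1|0|0
+link1  2|0|0
C(0,1) f=2→J2  2|0|1
+link2  3|0|1
R(2,1) f=1→J1  3|1|1
R(0,2) f=1→J1  3|2|1
M = 3(3−1)−2·2−1 = 6−4−1 = 1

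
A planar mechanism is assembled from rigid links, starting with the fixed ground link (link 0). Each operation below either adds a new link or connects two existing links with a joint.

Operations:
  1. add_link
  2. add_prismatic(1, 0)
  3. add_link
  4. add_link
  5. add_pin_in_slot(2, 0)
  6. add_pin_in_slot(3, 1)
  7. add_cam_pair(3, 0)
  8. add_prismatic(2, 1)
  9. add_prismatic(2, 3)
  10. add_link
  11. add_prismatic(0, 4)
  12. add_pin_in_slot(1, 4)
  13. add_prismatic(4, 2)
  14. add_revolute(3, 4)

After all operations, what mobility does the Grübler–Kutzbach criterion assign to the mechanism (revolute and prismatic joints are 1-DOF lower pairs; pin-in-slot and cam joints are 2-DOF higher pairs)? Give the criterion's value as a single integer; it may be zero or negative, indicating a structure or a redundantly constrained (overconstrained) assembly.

M = -4

[1;0;0] (link 0 is ground)
L+ [2;0;0]
P(1,0)∈J1 [2;1;0]
L+ [3;1;0]
L+ [4;1;0]
PS(2,0)∈J2 [4;1;1]
PS(3,1)∈J2 [4;1;2]
C(3,0)∈J2 [4;1;3]
P(2,1)∈J1 [4;2;3]
P(2,3)∈J1 [4;3;3]
L+ [5;3;3]
P(0,4)∈J1 [5;4;3]
PS(1,4)∈J2 [5;4;4]
P(4,2)∈J1 [5;5;4]
R(3,4)∈J1 [5;6;4]
mobility = 12 − 12 − 4 = -4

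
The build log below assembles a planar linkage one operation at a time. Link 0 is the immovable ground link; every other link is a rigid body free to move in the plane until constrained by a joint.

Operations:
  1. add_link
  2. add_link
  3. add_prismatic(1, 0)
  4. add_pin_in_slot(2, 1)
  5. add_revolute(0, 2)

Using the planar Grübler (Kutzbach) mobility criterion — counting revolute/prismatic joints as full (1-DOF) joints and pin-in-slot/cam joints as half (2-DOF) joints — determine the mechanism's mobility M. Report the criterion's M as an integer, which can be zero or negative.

link 0 = ground. State L|J1|J2 = 1|0|0
+link1  2|0|0
+link2  3|0|0
P(1,0) f=1→J1  3|1|0
PS(2,1) f=2→J2  3|1|1
R(0,2) f=1→J1  3|2|1
M = 3(3−1)−2·2−1 = 6−4−1 = 1

M = 1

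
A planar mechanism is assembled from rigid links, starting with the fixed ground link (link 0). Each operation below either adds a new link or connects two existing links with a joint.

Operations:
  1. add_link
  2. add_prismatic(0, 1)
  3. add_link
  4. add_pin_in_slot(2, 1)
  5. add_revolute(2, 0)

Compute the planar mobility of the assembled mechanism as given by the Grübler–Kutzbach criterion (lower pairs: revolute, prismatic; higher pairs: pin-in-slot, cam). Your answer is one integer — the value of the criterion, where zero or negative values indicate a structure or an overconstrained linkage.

M = 1

link 0 = ground. State L|J1|J2 = 1|0|0
+link1  2|0|0
P(0,1) f=1→J1  2|1|0
+link2  3|1|0
PS(2,1) f=2→J2  3|1|1
R(2,0) f=1→J1  3|2|1
M = 3(3−1)−2·2−1 = 6−4−1 = 1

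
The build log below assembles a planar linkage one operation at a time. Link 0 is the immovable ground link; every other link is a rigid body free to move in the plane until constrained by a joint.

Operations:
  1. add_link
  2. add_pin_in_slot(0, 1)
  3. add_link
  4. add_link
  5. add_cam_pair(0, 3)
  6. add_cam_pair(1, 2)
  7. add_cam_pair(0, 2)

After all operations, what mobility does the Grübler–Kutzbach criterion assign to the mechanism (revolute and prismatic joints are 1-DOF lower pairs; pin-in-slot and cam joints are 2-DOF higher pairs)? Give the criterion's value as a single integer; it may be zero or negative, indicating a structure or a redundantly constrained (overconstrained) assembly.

L=1 J1=0 J2=0
add link → L=2 J1=0 J2=0
PS@0,1 dof=2 J2 → L=2 J1=0 J2=1
add link → L=3 J1=0 J2=1
add link → L=4 J1=0 J2=1
C@0,3 dof=2 J2 → L=4 J1=0 J2=2
C@1,2 dof=2 J2 → L=4 J1=0 J2=3
C@0,2 dof=2 J2 → L=4 J1=0 J2=4
M=3(L−1)−2J1−J2=3·3−2·0−4=5

M = 5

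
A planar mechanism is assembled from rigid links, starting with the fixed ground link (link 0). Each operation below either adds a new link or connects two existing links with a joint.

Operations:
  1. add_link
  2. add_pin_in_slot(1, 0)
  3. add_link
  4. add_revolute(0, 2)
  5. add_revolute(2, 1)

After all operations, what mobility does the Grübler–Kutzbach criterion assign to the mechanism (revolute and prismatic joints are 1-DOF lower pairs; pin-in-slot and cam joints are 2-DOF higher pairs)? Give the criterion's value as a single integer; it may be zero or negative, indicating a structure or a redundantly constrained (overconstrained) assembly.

M = 1

[1;0;0] (link 0 is ground)
L+ [2;0;0]
PS(1,0)∈J2 [2;0;1]
L+ [3;0;1]
R(0,2)∈J1 [3;1;1]
R(2,1)∈J1 [3;2;1]
mobility = 6 − 4 − 1 = 1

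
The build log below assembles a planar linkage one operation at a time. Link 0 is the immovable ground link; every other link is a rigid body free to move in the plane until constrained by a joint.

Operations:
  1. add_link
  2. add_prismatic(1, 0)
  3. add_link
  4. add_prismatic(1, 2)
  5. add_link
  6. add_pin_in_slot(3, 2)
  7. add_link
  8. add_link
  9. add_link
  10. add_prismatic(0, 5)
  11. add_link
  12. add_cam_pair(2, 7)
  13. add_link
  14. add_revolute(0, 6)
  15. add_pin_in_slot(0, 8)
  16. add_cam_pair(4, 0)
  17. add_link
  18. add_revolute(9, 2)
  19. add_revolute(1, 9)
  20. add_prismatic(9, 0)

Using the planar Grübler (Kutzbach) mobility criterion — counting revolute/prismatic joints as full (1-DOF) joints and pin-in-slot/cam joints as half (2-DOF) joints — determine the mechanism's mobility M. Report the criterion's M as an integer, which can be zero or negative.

L=1 J1=0 J2=0
add link → L=2 J1=0 J2=0
P@1,0 dof=1 J1 → L=2 J1=1 J2=0
add link → L=3 J1=1 J2=0
P@1,2 dof=1 J1 → L=3 J1=2 J2=0
add link → L=4 J1=2 J2=0
PS@3,2 dof=2 J2 → L=4 J1=2 J2=1
add link → L=5 J1=2 J2=1
add link → L=6 J1=2 J2=1
add link → L=7 J1=2 J2=1
P@0,5 dof=1 J1 → L=7 J1=3 J2=1
add link → L=8 J1=3 J2=1
C@2,7 dof=2 J2 → L=8 J1=3 J2=2
add link → L=9 J1=3 J2=2
R@0,6 dof=1 J1 → L=9 J1=4 J2=2
PS@0,8 dof=2 J2 → L=9 J1=4 J2=3
C@4,0 dof=2 J2 → L=9 J1=4 J2=4
add link → L=10 J1=4 J2=4
R@9,2 dof=1 J1 → L=10 J1=5 J2=4
R@1,9 dof=1 J1 → L=10 J1=6 J2=4
P@9,0 dof=1 J1 → L=10 J1=7 J2=4
M=3(L−1)−2J1−J2=3·9−2·7−4=9

M = 9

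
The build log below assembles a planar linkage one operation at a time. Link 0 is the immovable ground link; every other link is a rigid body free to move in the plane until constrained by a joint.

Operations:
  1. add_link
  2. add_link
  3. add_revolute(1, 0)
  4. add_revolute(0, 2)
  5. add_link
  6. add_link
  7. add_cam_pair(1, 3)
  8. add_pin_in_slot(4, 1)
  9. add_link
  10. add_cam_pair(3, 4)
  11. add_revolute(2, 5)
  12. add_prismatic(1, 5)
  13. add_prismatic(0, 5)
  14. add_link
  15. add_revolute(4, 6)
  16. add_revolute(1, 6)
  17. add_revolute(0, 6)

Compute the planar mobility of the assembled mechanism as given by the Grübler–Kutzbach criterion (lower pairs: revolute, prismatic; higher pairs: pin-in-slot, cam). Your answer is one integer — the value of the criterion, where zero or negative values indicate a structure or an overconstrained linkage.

L=1 J1=0 J2=0
add link → L=2 J1=0 J2=0
add link → L=3 J1=0 J2=0
R@1,0 dof=1 J1 → L=3 J1=1 J2=0
R@0,2 dof=1 J1 → L=3 J1=2 J2=0
add link → L=4 J1=2 J2=0
add link → L=5 J1=2 J2=0
C@1,3 dof=2 J2 → L=5 J1=2 J2=1
PS@4,1 dof=2 J2 → L=5 J1=2 J2=2
add link → L=6 J1=2 J2=2
C@3,4 dof=2 J2 → L=6 J1=2 J2=3
R@2,5 dof=1 J1 → L=6 J1=3 J2=3
P@1,5 dof=1 J1 → L=6 J1=4 J2=3
P@0,5 dof=1 J1 → L=6 J1=5 J2=3
add link → L=7 J1=5 J2=3
R@4,6 dof=1 J1 → L=7 J1=6 J2=3
R@1,6 dof=1 J1 → L=7 J1=7 J2=3
R@0,6 dof=1 J1 → L=7 J1=8 J2=3
M=3(L−1)−2J1−J2=3·6−2·8−3=-1

M = -1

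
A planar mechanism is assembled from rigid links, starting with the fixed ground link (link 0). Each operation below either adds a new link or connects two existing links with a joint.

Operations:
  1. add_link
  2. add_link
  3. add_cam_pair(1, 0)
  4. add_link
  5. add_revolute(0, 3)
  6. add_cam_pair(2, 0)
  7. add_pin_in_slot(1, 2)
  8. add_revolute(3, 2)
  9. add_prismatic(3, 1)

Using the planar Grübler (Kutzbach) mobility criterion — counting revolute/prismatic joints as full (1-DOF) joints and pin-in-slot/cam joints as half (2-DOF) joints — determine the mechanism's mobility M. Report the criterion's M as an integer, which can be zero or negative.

M = 0

link 0 = ground. State L|J1|J2 = 1|0|0
+link1  2|0|0
+link2  3|0|0
C(1,0) f=2→J2  3|0|1
+link3  4|0|1
R(0,3) f=1→J1  4|1|1
C(2,0) f=2→J2  4|1|2
PS(1,2) f=2→J2  4|1|3
R(3,2) f=1→J1  4|2|3
P(3,1) f=1→J1  4|3|3
M = 3(4−1)−2·3−3 = 9−6−3 = 0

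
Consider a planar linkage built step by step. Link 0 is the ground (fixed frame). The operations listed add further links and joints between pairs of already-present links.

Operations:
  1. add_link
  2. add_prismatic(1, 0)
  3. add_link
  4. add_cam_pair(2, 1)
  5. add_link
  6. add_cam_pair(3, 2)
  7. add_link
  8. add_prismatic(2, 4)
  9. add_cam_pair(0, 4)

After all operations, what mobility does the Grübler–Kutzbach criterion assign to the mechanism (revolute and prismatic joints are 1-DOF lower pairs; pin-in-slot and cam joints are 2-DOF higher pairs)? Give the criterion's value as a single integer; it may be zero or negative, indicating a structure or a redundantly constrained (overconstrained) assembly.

M = 5

ground; <1,0,0>
#1 <2,0,0>
P:1↔0 J1 <2,1,0>
#2 <3,1,0>
C:2↔1 J2 <3,1,1>
#3 <4,1,1>
C:3↔2 J2 <4,1,2>
#4 <5,1,2>
P:2↔4 J1 <5,2,2>
C:0↔4 J2 <5,2,3>
3×4 − 2×2 − 1×3 = 5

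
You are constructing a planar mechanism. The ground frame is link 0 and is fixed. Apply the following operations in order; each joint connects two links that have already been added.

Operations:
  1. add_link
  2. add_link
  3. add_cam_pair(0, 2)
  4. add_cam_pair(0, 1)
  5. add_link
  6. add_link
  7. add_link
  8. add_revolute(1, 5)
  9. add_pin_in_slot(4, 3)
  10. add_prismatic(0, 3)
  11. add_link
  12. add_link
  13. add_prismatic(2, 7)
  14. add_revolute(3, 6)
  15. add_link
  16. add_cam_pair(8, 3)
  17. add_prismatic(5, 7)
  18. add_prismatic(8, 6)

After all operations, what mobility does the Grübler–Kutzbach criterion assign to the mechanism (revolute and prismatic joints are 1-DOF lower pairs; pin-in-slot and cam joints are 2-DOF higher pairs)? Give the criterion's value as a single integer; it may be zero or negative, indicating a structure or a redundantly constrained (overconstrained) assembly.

M = 8

link 0 = ground. State L|J1|J2 = 1|0|0
+link1  2|0|0
+link2  3|0|0
C(0,2) f=2→J2  3|0|1
C(0,1) f=2→J2  3|0|2
+link3  4|0|2
+link4  5|0|2
+link5  6|0|2
R(1,5) f=1→J1  6|1|2
PS(4,3) f=2→J2  6|1|3
P(0,3) f=1→J1  6|2|3
+link6  7|2|3
+link7  8|2|3
P(2,7) f=1→J1  8|3|3
R(3,6) f=1→J1  8|4|3
+link8  9|4|3
C(8,3) f=2→J2  9|4|4
P(5,7) f=1→J1  9|5|4
P(8,6) f=1→J1  9|6|4
M = 3(9−1)−2·6−4 = 24−12−4 = 8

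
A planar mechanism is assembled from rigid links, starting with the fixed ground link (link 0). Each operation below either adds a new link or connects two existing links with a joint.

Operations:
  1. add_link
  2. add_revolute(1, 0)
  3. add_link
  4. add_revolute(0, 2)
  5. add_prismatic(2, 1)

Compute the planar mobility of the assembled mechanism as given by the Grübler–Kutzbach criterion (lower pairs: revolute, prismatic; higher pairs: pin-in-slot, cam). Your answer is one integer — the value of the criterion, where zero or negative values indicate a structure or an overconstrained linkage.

M = 0

L=1 J1=0 J2=0
add link → L=2 J1=0 J2=0
R@1,0 dof=1 J1 → L=2 J1=1 J2=0
add link → L=3 J1=1 J2=0
R@0,2 dof=1 J1 → L=3 J1=2 J2=0
P@2,1 dof=1 J1 → L=3 J1=3 J2=0
M=3(L−1)−2J1−J2=3·2−2·3−0=0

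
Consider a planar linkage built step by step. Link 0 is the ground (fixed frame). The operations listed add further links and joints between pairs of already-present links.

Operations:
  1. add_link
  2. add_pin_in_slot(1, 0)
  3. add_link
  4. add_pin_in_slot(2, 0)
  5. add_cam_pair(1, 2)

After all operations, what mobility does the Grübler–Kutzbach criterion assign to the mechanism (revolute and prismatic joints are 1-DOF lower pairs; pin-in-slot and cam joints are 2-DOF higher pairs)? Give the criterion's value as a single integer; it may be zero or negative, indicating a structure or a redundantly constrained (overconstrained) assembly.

M = 3

[1;0;0] (link 0 is ground)
L+ [2;0;0]
PS(1,0)∈J2 [2;0;1]
L+ [3;0;1]
PS(2,0)∈J2 [3;0;2]
C(1,2)∈J2 [3;0;3]
mobility = 6 − 0 − 3 = 3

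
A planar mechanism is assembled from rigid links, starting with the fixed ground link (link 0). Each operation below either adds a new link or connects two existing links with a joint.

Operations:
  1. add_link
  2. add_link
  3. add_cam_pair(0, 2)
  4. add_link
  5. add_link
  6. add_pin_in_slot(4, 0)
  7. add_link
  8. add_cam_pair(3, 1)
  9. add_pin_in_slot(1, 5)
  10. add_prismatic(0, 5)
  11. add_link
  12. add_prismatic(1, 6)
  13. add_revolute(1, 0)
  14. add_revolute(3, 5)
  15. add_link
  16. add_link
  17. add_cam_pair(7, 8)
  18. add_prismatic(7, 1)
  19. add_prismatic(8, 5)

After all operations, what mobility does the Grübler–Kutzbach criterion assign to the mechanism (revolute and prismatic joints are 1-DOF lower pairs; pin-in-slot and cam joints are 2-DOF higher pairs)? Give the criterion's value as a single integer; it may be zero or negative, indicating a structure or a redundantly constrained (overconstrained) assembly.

M = 7

L=1 J1=0 J2=0
add link → L=2 J1=0 J2=0
add link → L=3 J1=0 J2=0
C@0,2 dof=2 J2 → L=3 J1=0 J2=1
add link → L=4 J1=0 J2=1
add link → L=5 J1=0 J2=1
PS@4,0 dof=2 J2 → L=5 J1=0 J2=2
add link → L=6 J1=0 J2=2
C@3,1 dof=2 J2 → L=6 J1=0 J2=3
PS@1,5 dof=2 J2 → L=6 J1=0 J2=4
P@0,5 dof=1 J1 → L=6 J1=1 J2=4
add link → L=7 J1=1 J2=4
P@1,6 dof=1 J1 → L=7 J1=2 J2=4
R@1,0 dof=1 J1 → L=7 J1=3 J2=4
R@3,5 dof=1 J1 → L=7 J1=4 J2=4
add link → L=8 J1=4 J2=4
add link → L=9 J1=4 J2=4
C@7,8 dof=2 J2 → L=9 J1=4 J2=5
P@7,1 dof=1 J1 → L=9 J1=5 J2=5
P@8,5 dof=1 J1 → L=9 J1=6 J2=5
M=3(L−1)−2J1−J2=3·8−2·6−5=7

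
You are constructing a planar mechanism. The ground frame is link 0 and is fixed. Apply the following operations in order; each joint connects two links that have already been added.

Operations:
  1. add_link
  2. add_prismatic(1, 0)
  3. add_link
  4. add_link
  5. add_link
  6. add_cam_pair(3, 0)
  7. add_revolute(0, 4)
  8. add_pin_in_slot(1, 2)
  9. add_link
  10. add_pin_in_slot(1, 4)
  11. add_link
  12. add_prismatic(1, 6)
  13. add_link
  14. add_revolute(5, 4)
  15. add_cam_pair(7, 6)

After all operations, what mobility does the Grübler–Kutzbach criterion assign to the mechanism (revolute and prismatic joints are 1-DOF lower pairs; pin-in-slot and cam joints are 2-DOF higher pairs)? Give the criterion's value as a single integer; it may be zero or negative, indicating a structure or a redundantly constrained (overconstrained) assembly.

M = 9

link 0 = ground. State L|J1|J2 = 1|0|0
+link1  2|0|0
P(1,0) f=1→J1  2|1|0
+link2  3|1|0
+link3  4|1|0
+link4  5|1|0
C(3,0) f=2→J2  5|1|1
R(0,4) f=1→J1  5|2|1
PS(1,2) f=2→J2  5|2|2
+link5  6|2|2
PS(1,4) f=2→J2  6|2|3
+link6  7|2|3
P(1,6) f=1→J1  7|3|3
+link7  8|3|3
R(5,4) f=1→J1  8|4|3
C(7,6) f=2→J2  8|4|4
M = 3(8−1)−2·4−4 = 21−8−4 = 9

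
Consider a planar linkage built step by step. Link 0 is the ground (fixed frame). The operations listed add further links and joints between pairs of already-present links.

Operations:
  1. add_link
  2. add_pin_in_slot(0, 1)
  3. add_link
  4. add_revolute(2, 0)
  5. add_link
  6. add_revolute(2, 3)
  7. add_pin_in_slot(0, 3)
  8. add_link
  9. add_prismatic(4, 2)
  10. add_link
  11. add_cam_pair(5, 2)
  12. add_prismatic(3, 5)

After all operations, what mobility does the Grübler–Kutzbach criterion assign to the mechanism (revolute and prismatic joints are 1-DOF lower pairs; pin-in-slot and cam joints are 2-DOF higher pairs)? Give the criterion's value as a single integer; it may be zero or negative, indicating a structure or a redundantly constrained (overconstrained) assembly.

M = 4

L=1 J1=0 J2=0
add link → L=2 J1=0 J2=0
PS@0,1 dof=2 J2 → L=2 J1=0 J2=1
add link → L=3 J1=0 J2=1
R@2,0 dof=1 J1 → L=3 J1=1 J2=1
add link → L=4 J1=1 J2=1
R@2,3 dof=1 J1 → L=4 J1=2 J2=1
PS@0,3 dof=2 J2 → L=4 J1=2 J2=2
add link → L=5 J1=2 J2=2
P@4,2 dof=1 J1 → L=5 J1=3 J2=2
add link → L=6 J1=3 J2=2
C@5,2 dof=2 J2 → L=6 J1=3 J2=3
P@3,5 dof=1 J1 → L=6 J1=4 J2=3
M=3(L−1)−2J1−J2=3·5−2·4−3=4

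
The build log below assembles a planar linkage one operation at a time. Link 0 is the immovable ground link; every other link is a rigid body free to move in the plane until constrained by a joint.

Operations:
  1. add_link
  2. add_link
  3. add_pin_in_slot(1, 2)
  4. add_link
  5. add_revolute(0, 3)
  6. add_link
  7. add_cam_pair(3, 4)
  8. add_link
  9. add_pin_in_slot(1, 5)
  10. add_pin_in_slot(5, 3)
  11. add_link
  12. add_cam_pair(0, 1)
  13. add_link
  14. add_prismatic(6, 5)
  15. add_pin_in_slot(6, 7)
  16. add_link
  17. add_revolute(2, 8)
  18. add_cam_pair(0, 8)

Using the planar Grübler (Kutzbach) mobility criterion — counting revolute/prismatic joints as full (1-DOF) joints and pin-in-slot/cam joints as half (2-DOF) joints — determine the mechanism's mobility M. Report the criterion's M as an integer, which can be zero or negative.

M = 11

ground; <1,0,0>
#1 <2,0,0>
#2 <3,0,0>
PS:1↔2 J2 <3,0,1>
#3 <4,0,1>
R:0↔3 J1 <4,1,1>
#4 <5,1,1>
C:3↔4 J2 <5,1,2>
#5 <6,1,2>
PS:1↔5 J2 <6,1,3>
PS:5↔3 J2 <6,1,4>
#6 <7,1,4>
C:0↔1 J2 <7,1,5>
#7 <8,1,5>
P:6↔5 J1 <8,2,5>
PS:6↔7 J2 <8,2,6>
#8 <9,2,6>
R:2↔8 J1 <9,3,6>
C:0↔8 J2 <9,3,7>
3×8 − 2×3 − 1×7 = 11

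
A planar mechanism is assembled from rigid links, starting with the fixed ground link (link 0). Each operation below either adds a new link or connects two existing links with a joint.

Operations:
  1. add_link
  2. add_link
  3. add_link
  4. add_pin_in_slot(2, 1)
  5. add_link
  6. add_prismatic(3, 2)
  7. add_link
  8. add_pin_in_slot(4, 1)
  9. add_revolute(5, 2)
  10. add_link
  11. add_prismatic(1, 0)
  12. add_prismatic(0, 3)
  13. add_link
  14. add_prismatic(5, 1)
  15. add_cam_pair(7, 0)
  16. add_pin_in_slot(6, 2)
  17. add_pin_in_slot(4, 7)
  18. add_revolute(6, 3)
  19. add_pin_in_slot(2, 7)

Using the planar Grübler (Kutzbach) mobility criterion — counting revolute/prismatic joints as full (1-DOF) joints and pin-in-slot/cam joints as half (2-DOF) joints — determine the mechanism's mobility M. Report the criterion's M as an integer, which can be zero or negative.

L=1 J1=0 J2=0
add link → L=2 J1=0 J2=0
add link → L=3 J1=0 J2=0
add link → L=4 J1=0 J2=0
PS@2,1 dof=2 J2 → L=4 J1=0 J2=1
add link → L=5 J1=0 J2=1
P@3,2 dof=1 J1 → L=5 J1=1 J2=1
add link → L=6 J1=1 J2=1
PS@4,1 dof=2 J2 → L=6 J1=1 J2=2
R@5,2 dof=1 J1 → L=6 J1=2 J2=2
add link → L=7 J1=2 J2=2
P@1,0 dof=1 J1 → L=7 J1=3 J2=2
P@0,3 dof=1 J1 → L=7 J1=4 J2=2
add link → L=8 J1=4 J2=2
P@5,1 dof=1 J1 → L=8 J1=5 J2=2
C@7,0 dof=2 J2 → L=8 J1=5 J2=3
PS@6,2 dof=2 J2 → L=8 J1=5 J2=4
PS@4,7 dof=2 J2 → L=8 J1=5 J2=5
R@6,3 dof=1 J1 → L=8 J1=6 J2=5
PS@2,7 dof=2 J2 → L=8 J1=6 J2=6
M=3(L−1)−2J1−J2=3·7−2·6−6=3

M = 3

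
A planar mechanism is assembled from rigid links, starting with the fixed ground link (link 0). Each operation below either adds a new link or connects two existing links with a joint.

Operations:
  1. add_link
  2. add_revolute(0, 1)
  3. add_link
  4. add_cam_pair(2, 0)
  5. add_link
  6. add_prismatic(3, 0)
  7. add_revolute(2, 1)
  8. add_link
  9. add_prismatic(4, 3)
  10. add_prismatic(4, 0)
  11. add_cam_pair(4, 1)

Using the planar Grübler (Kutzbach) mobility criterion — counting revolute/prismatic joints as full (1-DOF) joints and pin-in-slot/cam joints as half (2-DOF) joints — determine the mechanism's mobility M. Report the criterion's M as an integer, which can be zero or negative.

M = 0

(L,J1,J2)=(1,0,0); link0 fixed
link1: (2,0,0)
R 0-1 [J1]: (2,1,0)
link2: (3,1,0)
C 2-0 [J2]: (3,1,1)
link3: (4,1,1)
P 3-0 [J1]: (4,2,1)
R 2-1 [J1]: (4,3,1)
link4: (5,3,1)
P 4-3 [J1]: (5,4,1)
P 4-0 [J1]: (5,5,1)
C 4-1 [J2]: (5,5,2)
Grübler: 3·4 − 2·5 − 2 = 0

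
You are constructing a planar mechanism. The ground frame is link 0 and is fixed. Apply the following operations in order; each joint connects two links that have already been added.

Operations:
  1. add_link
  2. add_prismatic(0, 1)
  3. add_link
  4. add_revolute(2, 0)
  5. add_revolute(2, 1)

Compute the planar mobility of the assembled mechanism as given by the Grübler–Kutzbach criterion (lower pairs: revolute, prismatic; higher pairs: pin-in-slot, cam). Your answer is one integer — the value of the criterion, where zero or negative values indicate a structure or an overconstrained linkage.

(L,J1,J2)=(1,0,0); link0 fixed
link1: (2,0,0)
P 0-1 [J1]: (2,1,0)
link2: (3,1,0)
R 2-0 [J1]: (3,2,0)
R 2-1 [J1]: (3,3,0)
Grübler: 3·2 − 2·3 − 0 = 0

M = 0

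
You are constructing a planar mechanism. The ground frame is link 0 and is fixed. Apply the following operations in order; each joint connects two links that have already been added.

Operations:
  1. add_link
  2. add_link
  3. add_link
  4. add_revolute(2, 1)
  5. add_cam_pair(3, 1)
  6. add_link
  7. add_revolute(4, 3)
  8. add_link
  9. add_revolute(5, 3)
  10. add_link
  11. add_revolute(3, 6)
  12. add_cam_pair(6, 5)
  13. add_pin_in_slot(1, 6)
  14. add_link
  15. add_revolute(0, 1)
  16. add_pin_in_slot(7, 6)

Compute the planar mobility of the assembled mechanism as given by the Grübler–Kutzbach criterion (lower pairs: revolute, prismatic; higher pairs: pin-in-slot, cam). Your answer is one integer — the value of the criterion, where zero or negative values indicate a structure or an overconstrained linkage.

M = 7

L=1 J1=0 J2=0
add link → L=2 J1=0 J2=0
add link → L=3 J1=0 J2=0
add link → L=4 J1=0 J2=0
R@2,1 dof=1 J1 → L=4 J1=1 J2=0
C@3,1 dof=2 J2 → L=4 J1=1 J2=1
add link → L=5 J1=1 J2=1
R@4,3 dof=1 J1 → L=5 J1=2 J2=1
add link → L=6 J1=2 J2=1
R@5,3 dof=1 J1 → L=6 J1=3 J2=1
add link → L=7 J1=3 J2=1
R@3,6 dof=1 J1 → L=7 J1=4 J2=1
C@6,5 dof=2 J2 → L=7 J1=4 J2=2
PS@1,6 dof=2 J2 → L=7 J1=4 J2=3
add link → L=8 J1=4 J2=3
R@0,1 dof=1 J1 → L=8 J1=5 J2=3
PS@7,6 dof=2 J2 → L=8 J1=5 J2=4
M=3(L−1)−2J1−J2=3·7−2·5−4=7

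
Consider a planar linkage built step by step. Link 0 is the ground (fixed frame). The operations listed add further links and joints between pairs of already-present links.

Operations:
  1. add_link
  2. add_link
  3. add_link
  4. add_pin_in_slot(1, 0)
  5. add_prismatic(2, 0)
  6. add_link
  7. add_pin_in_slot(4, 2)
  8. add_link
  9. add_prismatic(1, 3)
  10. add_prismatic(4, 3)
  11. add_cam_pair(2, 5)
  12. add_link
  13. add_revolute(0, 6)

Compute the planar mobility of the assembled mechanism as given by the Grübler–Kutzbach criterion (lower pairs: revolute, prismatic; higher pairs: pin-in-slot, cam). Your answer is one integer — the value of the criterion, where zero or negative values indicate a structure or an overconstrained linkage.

M = 7

L=1 J1=0 J2=0
add link → L=2 J1=0 J2=0
add link → L=3 J1=0 J2=0
add link → L=4 J1=0 J2=0
PS@1,0 dof=2 J2 → L=4 J1=0 J2=1
P@2,0 dof=1 J1 → L=4 J1=1 J2=1
add link → L=5 J1=1 J2=1
PS@4,2 dof=2 J2 → L=5 J1=1 J2=2
add link → L=6 J1=1 J2=2
P@1,3 dof=1 J1 → L=6 J1=2 J2=2
P@4,3 dof=1 J1 → L=6 J1=3 J2=2
C@2,5 dof=2 J2 → L=6 J1=3 J2=3
add link → L=7 J1=3 J2=3
R@0,6 dof=1 J1 → L=7 J1=4 J2=3
M=3(L−1)−2J1−J2=3·6−2·4−3=7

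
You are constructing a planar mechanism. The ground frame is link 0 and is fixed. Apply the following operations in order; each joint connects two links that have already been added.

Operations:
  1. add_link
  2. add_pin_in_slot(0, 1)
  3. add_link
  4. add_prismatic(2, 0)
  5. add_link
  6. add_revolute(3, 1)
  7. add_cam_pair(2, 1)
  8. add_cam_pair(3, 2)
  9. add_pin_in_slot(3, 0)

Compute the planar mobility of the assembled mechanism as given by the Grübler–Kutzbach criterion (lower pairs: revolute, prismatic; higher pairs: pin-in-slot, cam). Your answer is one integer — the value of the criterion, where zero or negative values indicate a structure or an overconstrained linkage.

ground; <1,0,0>
#1 <2,0,0>
PS:0↔1 J2 <2,0,1>
#2 <3,0,1>
P:2↔0 J1 <3,1,1>
#3 <4,1,1>
R:3↔1 J1 <4,2,1>
C:2↔1 J2 <4,2,2>
C:3↔2 J2 <4,2,3>
PS:3↔0 J2 <4,2,4>
3×3 − 2×2 − 1×4 = 1

M = 1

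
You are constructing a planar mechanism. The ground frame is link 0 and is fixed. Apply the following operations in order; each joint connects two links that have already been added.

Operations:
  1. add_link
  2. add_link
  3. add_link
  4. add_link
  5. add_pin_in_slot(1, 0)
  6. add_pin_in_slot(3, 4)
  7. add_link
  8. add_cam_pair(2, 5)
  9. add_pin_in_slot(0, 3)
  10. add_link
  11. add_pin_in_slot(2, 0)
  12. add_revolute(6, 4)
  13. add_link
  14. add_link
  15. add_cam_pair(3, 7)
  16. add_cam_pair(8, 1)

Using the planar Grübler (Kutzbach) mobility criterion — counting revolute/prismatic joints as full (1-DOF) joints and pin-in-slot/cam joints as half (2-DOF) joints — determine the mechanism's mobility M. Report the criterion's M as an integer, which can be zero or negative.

ground; <1,0,0>
#1 <2,0,0>
#2 <3,0,0>
#3 <4,0,0>
#4 <5,0,0>
PS:1↔0 J2 <5,0,1>
PS:3↔4 J2 <5,0,2>
#5 <6,0,2>
C:2↔5 J2 <6,0,3>
PS:0↔3 J2 <6,0,4>
#6 <7,0,4>
PS:2↔0 J2 <7,0,5>
R:6↔4 J1 <7,1,5>
#7 <8,1,5>
#8 <9,1,5>
C:3↔7 J2 <9,1,6>
C:8↔1 J2 <9,1,7>
3×8 − 2×1 − 1×7 = 15

M = 15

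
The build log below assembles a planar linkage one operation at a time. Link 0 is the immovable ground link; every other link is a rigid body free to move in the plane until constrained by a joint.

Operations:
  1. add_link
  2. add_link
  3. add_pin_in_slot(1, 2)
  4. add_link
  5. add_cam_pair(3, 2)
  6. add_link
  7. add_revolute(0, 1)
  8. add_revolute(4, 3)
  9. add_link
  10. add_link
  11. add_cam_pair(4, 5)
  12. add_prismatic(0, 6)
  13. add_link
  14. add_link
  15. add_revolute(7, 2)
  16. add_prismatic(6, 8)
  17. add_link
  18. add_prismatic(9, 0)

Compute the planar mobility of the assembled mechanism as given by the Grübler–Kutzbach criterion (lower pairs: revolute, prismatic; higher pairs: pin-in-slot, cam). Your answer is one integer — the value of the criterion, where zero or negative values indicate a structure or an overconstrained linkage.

L=1 J1=0 J2=0
add link → L=2 J1=0 J2=0
add link → L=3 J1=0 J2=0
PS@1,2 dof=2 J2 → L=3 J1=0 J2=1
add link → L=4 J1=0 J2=1
C@3,2 dof=2 J2 → L=4 J1=0 J2=2
add link → L=5 J1=0 J2=2
R@0,1 dof=1 J1 → L=5 J1=1 J2=2
R@4,3 dof=1 J1 → L=5 J1=2 J2=2
add link → L=6 J1=2 J2=2
add link → L=7 J1=2 J2=2
C@4,5 dof=2 J2 → L=7 J1=2 J2=3
P@0,6 dof=1 J1 → L=7 J1=3 J2=3
add link → L=8 J1=3 J2=3
add link → L=9 J1=3 J2=3
R@7,2 dof=1 J1 → L=9 J1=4 J2=3
P@6,8 dof=1 J1 → L=9 J1=5 J2=3
add link → L=10 J1=5 J2=3
P@9,0 dof=1 J1 → L=10 J1=6 J2=3
M=3(L−1)−2J1−J2=3·9−2·6−3=12

M = 12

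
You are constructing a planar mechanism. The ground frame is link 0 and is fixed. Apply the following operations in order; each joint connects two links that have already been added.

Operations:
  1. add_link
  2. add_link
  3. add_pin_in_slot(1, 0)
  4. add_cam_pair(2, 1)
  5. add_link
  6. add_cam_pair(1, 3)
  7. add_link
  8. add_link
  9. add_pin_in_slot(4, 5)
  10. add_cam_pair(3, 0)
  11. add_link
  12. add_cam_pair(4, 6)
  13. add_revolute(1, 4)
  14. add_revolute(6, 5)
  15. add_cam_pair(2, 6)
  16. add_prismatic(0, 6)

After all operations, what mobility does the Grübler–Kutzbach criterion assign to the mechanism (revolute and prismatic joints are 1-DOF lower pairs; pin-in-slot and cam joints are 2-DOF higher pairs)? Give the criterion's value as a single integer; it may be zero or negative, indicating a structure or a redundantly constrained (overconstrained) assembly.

link 0 = ground. State L|J1|J2 = 1|0|0
+link1  2|0|0
+link2  3|0|0
PS(1,0) f=2→J2  3|0|1
C(2,1) f=2→J2  3|0|2
+link3  4|0|2
C(1,3) f=2→J2  4|0|3
+link4  5|0|3
+link5  6|0|3
PS(4,5) f=2→J2  6|0|4
C(3,0) f=2→J2  6|0|5
+link6  7|0|5
C(4,6) f=2→J2  7|0|6
R(1,4) f=1→J1  7|1|6
R(6,5) f=1→J1  7|2|6
C(2,6) f=2→J2  7|2|7
P(0,6) f=1→J1  7|3|7
M = 3(7−1)−2·3−7 = 18−6−7 = 5

M = 5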